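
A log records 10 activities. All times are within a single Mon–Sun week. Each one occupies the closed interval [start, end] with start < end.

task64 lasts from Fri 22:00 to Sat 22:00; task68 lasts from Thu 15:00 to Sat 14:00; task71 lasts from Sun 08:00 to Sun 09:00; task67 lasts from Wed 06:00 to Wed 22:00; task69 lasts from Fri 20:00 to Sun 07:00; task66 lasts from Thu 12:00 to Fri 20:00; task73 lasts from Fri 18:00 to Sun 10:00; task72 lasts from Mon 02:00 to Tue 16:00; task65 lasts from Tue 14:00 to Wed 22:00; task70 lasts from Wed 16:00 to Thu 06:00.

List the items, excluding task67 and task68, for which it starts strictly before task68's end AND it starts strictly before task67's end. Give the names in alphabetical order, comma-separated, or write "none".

Conditions: its start is strictly before task68's end (X.start < Sat 14:00) AND its start is strictly before task67's end (X.start < Wed 22:00).
task64: start Fri 22:00 < Sat 14:00? ✓; start Fri 22:00 < Wed 22:00? ✗ → no.
task65: start Tue 14:00 < Sat 14:00? ✓; start Tue 14:00 < Wed 22:00? ✓ → yes.
task66: start Thu 12:00 < Sat 14:00? ✓; start Thu 12:00 < Wed 22:00? ✗ → no.
task69: start Fri 20:00 < Sat 14:00? ✓; start Fri 20:00 < Wed 22:00? ✗ → no.
task70: start Wed 16:00 < Sat 14:00? ✓; start Wed 16:00 < Wed 22:00? ✓ → yes.
task71: start Sun 08:00 < Sat 14:00? ✗; start Sun 08:00 < Wed 22:00? ✗ → no.
task72: start Mon 02:00 < Sat 14:00? ✓; start Mon 02:00 < Wed 22:00? ✓ → yes.
task73: start Fri 18:00 < Sat 14:00? ✓; start Fri 18:00 < Wed 22:00? ✗ → no.
Result: task65, task70, task72.

task65, task70, task72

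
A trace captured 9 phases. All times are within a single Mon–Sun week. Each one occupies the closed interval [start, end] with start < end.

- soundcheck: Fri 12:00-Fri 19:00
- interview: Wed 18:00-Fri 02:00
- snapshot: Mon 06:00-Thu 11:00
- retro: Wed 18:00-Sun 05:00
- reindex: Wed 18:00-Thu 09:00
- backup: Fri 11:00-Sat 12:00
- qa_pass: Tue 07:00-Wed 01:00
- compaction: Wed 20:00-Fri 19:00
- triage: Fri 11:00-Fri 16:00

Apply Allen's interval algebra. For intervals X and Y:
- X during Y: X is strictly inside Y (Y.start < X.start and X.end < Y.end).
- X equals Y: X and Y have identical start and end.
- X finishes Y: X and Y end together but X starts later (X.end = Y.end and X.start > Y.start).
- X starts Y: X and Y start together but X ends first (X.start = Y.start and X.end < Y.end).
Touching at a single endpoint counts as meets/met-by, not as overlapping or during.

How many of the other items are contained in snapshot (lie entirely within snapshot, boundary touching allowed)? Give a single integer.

Target snapshot = [Mon 06:00, Thu 11:00].
backup [Fri 11:00, Sat 12:00] → after → no.
compaction [Wed 20:00, Fri 19:00] → overlapped-by → no.
interview [Wed 18:00, Fri 02:00] → overlapped-by → no.
qa_pass [Tue 07:00, Wed 01:00] → during → counts.
reindex [Wed 18:00, Thu 09:00] → during → counts.
retro [Wed 18:00, Sun 05:00] → overlapped-by → no.
soundcheck [Fri 12:00, Fri 19:00] → after → no.
triage [Fri 11:00, Fri 16:00] → after → no.
Total: 2.

2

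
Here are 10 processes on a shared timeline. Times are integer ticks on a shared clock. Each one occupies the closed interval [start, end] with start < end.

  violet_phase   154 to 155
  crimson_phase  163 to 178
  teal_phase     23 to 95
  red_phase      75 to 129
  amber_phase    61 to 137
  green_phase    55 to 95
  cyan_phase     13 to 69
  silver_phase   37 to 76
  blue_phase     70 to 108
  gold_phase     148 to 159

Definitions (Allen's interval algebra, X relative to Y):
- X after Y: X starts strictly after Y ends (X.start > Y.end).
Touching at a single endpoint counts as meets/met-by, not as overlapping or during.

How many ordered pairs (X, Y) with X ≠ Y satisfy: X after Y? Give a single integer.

Checking all 90 ordered pairs for relation 'after'; matching pairs in alphabetical order:
(blue_phase, cyan_phase): blue_phase after cyan_phase ✓
(crimson_phase, amber_phase): crimson_phase after amber_phase ✓
(crimson_phase, blue_phase): crimson_phase after blue_phase ✓
(crimson_phase, cyan_phase): crimson_phase after cyan_phase ✓
(crimson_phase, gold_phase): crimson_phase after gold_phase ✓
(crimson_phase, green_phase): crimson_phase after green_phase ✓
(crimson_phase, red_phase): crimson_phase after red_phase ✓
(crimson_phase, silver_phase): crimson_phase after silver_phase ✓
(crimson_phase, teal_phase): crimson_phase after teal_phase ✓
(crimson_phase, violet_phase): crimson_phase after violet_phase ✓
(gold_phase, amber_phase): gold_phase after amber_phase ✓
(gold_phase, blue_phase): gold_phase after blue_phase ✓
(gold_phase, cyan_phase): gold_phase after cyan_phase ✓
(gold_phase, green_phase): gold_phase after green_phase ✓
(gold_phase, red_phase): gold_phase after red_phase ✓
(gold_phase, silver_phase): gold_phase after silver_phase ✓
(gold_phase, teal_phase): gold_phase after teal_phase ✓
(red_phase, cyan_phase): red_phase after cyan_phase ✓
(violet_phase, amber_phase): violet_phase after amber_phase ✓
(violet_phase, blue_phase): violet_phase after blue_phase ✓
(violet_phase, cyan_phase): violet_phase after cyan_phase ✓
(violet_phase, green_phase): violet_phase after green_phase ✓
(violet_phase, red_phase): violet_phase after red_phase ✓
(violet_phase, silver_phase): violet_phase after silver_phase ✓
... plus 1 further pairs not listed.
Count: 25.

25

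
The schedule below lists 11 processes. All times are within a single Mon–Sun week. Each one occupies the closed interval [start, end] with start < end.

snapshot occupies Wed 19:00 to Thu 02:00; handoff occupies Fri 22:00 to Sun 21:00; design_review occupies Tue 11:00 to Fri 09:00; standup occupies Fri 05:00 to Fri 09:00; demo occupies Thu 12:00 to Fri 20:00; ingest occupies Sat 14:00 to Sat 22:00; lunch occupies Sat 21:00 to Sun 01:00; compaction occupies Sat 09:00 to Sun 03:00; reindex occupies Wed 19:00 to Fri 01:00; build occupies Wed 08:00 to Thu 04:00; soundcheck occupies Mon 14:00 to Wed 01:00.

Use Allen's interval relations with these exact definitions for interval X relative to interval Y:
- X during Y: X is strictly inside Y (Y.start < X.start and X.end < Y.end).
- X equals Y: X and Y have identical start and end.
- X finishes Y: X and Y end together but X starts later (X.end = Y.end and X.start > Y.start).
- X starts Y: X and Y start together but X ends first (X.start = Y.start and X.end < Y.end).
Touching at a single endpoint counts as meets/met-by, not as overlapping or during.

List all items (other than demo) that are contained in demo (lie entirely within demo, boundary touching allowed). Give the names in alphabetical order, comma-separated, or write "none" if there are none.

standup

Target demo = [Thu 12:00, Fri 20:00].
build [Wed 08:00, Thu 04:00] → before → no.
compaction [Sat 09:00, Sun 03:00] → after → no.
design_review [Tue 11:00, Fri 09:00] → overlaps → no.
handoff [Fri 22:00, Sun 21:00] → after → no.
ingest [Sat 14:00, Sat 22:00] → after → no.
lunch [Sat 21:00, Sun 01:00] → after → no.
reindex [Wed 19:00, Fri 01:00] → overlaps → no.
snapshot [Wed 19:00, Thu 02:00] → before → no.
soundcheck [Mon 14:00, Wed 01:00] → before → no.
standup [Fri 05:00, Fri 09:00] → during → yes.
Result: standup.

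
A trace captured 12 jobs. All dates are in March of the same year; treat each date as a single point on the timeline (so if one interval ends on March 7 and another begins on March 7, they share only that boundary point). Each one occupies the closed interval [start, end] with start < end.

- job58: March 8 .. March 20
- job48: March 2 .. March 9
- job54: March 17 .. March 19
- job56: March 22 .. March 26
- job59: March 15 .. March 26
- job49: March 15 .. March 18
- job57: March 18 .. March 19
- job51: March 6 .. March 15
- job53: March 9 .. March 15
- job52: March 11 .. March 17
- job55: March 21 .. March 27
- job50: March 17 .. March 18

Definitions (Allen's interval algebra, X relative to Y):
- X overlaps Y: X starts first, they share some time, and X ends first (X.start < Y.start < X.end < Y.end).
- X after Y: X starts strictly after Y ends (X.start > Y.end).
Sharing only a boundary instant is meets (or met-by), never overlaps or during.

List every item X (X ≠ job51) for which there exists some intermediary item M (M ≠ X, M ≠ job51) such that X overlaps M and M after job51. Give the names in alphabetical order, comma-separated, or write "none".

job49, job59

Target job51 = [March 6, March 15].
Intermediaries M with M after job51: job50, job54, job55, job56, job57.
Via job50 — items with X overlaps job50: none.
Via job54 — items with X overlaps job54: job49.
Via job55 — items with X overlaps job55: job59.
Via job56 — items with X overlaps job56: none.
Via job57 — items with X overlaps job57: none.
Union: job49, job59.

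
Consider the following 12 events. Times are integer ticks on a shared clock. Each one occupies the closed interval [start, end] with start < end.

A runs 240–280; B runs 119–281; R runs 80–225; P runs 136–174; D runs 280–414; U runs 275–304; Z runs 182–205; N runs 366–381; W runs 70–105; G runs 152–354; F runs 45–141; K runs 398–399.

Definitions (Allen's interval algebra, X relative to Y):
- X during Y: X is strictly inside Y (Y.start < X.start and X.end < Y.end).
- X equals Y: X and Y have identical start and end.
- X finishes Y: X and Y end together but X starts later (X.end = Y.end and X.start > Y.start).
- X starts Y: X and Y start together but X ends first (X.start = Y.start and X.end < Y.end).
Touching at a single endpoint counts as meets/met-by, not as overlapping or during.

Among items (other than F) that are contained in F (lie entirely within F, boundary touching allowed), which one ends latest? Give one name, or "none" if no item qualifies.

Target F = [45, 141].
A [240, 280] → after → excluded.
B [119, 281] → overlapped-by → excluded.
D [280, 414] → after → excluded.
G [152, 354] → after → excluded.
K [398, 399] → after → excluded.
N [366, 381] → after → excluded.
P [136, 174] → overlapped-by → excluded.
R [80, 225] → overlapped-by → excluded.
U [275, 304] → after → excluded.
W [70, 105] → during → candidate.
Z [182, 205] → after → excluded.
Among candidates, latest end is 105 → W.

W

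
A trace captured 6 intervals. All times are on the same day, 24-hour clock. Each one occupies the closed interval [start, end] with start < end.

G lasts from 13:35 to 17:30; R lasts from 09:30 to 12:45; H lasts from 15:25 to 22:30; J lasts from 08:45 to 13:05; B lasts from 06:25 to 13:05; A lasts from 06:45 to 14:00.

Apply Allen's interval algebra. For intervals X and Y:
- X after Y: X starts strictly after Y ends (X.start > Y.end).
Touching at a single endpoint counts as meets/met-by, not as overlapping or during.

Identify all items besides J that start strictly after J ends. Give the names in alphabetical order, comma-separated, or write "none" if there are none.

Target J = [08:45, 13:05].
A [06:45, 14:00] → contains → no.
B [06:25, 13:05] → finished-by → no.
G [13:35, 17:30] → after → yes.
H [15:25, 22:30] → after → yes.
R [09:30, 12:45] → during → no.
Result: G, H.

G, H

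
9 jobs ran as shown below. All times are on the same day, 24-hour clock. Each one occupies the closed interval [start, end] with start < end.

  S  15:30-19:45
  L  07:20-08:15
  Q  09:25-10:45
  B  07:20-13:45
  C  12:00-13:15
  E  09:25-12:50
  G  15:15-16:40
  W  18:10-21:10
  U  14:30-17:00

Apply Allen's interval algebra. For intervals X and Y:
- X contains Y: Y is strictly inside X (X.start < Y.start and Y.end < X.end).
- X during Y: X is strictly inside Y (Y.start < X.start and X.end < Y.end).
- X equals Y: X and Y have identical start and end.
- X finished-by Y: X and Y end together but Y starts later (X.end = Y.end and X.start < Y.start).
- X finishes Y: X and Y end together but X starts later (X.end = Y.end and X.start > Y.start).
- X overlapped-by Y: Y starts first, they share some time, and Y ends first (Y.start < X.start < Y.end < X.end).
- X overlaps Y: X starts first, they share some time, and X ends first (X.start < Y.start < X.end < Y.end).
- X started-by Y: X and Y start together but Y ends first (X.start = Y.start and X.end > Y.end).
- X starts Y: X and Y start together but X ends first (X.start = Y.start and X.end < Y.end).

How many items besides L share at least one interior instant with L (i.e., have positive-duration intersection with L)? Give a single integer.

Target L = [07:20, 08:15].
B [07:20, 13:45] → started-by → counts.
C [12:00, 13:15] → after → no.
E [09:25, 12:50] → after → no.
G [15:15, 16:40] → after → no.
Q [09:25, 10:45] → after → no.
S [15:30, 19:45] → after → no.
U [14:30, 17:00] → after → no.
W [18:10, 21:10] → after → no.
Total: 1.

1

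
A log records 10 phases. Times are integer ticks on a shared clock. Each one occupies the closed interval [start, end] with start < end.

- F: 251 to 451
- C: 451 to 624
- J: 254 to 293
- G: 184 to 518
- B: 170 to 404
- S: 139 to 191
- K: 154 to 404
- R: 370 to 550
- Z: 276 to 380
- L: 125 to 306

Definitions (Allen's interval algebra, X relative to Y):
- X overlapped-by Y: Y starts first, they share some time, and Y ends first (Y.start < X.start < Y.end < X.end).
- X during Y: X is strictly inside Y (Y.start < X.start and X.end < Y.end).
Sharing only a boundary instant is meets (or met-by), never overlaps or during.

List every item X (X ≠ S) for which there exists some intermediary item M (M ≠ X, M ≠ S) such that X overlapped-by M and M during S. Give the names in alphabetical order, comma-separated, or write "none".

none

Target S = [139, 191].
Intermediaries M with M during S: none.
Union: none.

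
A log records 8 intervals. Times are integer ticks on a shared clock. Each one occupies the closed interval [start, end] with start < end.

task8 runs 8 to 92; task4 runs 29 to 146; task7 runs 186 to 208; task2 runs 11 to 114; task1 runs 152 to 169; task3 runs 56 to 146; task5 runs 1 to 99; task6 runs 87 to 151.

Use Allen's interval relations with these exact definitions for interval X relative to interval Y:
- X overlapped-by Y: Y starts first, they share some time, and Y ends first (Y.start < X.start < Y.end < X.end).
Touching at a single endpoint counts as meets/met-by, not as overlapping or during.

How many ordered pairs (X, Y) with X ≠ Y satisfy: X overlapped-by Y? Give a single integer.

Checking all 56 ordered pairs for relation 'overlapped-by'; matching pairs in alphabetical order:
(task2, task5): task2 overlapped-by task5 ✓
(task2, task8): task2 overlapped-by task8 ✓
(task3, task2): task3 overlapped-by task2 ✓
(task3, task5): task3 overlapped-by task5 ✓
(task3, task8): task3 overlapped-by task8 ✓
(task4, task2): task4 overlapped-by task2 ✓
(task4, task5): task4 overlapped-by task5 ✓
(task4, task8): task4 overlapped-by task8 ✓
(task6, task2): task6 overlapped-by task2 ✓
(task6, task3): task6 overlapped-by task3 ✓
(task6, task4): task6 overlapped-by task4 ✓
(task6, task5): task6 overlapped-by task5 ✓
(task6, task8): task6 overlapped-by task8 ✓
Count: 13.

13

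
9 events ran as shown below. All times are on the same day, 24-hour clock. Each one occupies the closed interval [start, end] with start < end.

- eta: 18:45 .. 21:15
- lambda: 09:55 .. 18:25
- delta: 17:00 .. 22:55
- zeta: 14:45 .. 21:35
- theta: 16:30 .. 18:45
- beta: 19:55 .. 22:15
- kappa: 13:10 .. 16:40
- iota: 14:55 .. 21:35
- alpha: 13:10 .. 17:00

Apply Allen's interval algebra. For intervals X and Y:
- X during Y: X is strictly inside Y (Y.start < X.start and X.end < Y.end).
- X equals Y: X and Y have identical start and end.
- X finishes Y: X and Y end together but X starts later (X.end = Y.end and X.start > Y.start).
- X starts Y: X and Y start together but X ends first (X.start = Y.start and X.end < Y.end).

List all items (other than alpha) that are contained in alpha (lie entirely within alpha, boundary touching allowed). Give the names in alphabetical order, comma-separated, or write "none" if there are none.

kappa

Target alpha = [13:10, 17:00].
beta [19:55, 22:15] → after → no.
delta [17:00, 22:55] → met-by → no.
eta [18:45, 21:15] → after → no.
iota [14:55, 21:35] → overlapped-by → no.
kappa [13:10, 16:40] → starts → yes.
lambda [09:55, 18:25] → contains → no.
theta [16:30, 18:45] → overlapped-by → no.
zeta [14:45, 21:35] → overlapped-by → no.
Result: kappa.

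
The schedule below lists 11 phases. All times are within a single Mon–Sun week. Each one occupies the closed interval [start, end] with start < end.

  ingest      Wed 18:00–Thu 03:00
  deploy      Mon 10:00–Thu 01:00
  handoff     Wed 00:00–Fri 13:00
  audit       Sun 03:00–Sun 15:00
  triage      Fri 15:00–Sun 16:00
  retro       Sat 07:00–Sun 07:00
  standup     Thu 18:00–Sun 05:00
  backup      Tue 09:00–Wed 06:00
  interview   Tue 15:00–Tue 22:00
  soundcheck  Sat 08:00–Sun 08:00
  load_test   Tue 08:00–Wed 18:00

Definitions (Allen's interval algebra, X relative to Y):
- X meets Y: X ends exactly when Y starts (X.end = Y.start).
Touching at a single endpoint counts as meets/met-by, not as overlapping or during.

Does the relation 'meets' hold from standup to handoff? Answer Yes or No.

standup = [Thu 18:00, Sun 05:00], handoff = [Wed 00:00, Fri 13:00].
Actual relation of standup to handoff: overlapped-by.
Asked whether 'meets' holds → No.

No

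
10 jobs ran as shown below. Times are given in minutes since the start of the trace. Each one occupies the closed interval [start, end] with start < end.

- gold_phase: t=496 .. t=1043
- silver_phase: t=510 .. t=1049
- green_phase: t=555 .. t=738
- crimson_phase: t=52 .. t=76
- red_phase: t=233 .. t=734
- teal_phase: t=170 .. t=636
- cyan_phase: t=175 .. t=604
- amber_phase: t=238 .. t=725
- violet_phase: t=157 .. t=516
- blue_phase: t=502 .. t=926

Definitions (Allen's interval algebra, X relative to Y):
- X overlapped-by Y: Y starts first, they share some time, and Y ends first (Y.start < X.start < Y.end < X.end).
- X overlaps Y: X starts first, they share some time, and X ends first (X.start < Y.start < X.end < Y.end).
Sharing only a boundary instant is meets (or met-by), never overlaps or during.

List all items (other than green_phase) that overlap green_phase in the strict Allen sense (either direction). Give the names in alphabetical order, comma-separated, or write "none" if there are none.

amber_phase, cyan_phase, red_phase, teal_phase

Target green_phase = [t=555, t=738].
amber_phase [t=238, t=725] → overlaps → yes.
blue_phase [t=502, t=926] → contains → no.
crimson_phase [t=52, t=76] → before → no.
cyan_phase [t=175, t=604] → overlaps → yes.
gold_phase [t=496, t=1043] → contains → no.
red_phase [t=233, t=734] → overlaps → yes.
silver_phase [t=510, t=1049] → contains → no.
teal_phase [t=170, t=636] → overlaps → yes.
violet_phase [t=157, t=516] → before → no.
Result: amber_phase, cyan_phase, red_phase, teal_phase.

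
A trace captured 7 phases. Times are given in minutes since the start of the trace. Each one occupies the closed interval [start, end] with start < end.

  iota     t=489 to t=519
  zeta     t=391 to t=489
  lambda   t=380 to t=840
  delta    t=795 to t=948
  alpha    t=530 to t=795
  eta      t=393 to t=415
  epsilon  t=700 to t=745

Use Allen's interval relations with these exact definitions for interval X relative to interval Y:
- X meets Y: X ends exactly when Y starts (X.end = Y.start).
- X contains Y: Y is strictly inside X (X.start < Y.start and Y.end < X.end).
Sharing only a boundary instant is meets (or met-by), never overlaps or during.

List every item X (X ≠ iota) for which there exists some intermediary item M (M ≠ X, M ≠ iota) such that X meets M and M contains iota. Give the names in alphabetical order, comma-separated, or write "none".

Target iota = [t=489, t=519].
Intermediaries M with M contains iota: lambda.
Via lambda — items with X meets lambda: none.
Union: none.

none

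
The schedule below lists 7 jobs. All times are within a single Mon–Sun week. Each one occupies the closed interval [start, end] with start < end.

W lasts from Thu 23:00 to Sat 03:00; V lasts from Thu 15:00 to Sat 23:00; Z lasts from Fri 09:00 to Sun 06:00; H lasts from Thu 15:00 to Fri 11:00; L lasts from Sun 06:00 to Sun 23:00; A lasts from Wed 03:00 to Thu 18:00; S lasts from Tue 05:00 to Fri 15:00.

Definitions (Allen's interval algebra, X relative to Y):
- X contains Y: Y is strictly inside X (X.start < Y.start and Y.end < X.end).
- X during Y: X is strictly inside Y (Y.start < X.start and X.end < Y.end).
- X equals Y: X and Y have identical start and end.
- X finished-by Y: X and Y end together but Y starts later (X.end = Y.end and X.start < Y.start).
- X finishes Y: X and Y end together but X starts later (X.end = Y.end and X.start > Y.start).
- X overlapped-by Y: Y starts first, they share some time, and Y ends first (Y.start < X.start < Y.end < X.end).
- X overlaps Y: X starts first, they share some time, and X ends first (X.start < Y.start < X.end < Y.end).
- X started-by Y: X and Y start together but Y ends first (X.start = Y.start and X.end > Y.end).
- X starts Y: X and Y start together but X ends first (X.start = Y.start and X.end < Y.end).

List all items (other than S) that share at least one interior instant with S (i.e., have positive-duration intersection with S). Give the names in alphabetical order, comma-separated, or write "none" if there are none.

A, H, V, W, Z

Target S = [Tue 05:00, Fri 15:00].
A [Wed 03:00, Thu 18:00] → during → yes.
H [Thu 15:00, Fri 11:00] → during → yes.
L [Sun 06:00, Sun 23:00] → after → no.
V [Thu 15:00, Sat 23:00] → overlapped-by → yes.
W [Thu 23:00, Sat 03:00] → overlapped-by → yes.
Z [Fri 09:00, Sun 06:00] → overlapped-by → yes.
Result: A, H, V, W, Z.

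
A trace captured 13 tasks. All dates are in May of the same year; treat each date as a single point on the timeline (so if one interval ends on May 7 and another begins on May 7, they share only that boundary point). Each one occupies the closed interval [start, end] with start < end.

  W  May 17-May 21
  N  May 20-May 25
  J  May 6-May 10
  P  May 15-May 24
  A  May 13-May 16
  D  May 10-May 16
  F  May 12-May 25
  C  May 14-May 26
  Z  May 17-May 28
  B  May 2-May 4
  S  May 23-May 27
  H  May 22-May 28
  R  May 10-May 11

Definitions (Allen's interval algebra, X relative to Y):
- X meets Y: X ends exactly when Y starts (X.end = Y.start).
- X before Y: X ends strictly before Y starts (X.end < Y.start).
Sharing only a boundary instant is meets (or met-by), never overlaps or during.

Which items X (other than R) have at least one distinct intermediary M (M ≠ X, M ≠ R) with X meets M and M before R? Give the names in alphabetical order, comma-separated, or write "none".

Target R = [May 10, May 11].
Intermediaries M with M before R: B.
Via B — items with X meets B: none.
Union: none.

none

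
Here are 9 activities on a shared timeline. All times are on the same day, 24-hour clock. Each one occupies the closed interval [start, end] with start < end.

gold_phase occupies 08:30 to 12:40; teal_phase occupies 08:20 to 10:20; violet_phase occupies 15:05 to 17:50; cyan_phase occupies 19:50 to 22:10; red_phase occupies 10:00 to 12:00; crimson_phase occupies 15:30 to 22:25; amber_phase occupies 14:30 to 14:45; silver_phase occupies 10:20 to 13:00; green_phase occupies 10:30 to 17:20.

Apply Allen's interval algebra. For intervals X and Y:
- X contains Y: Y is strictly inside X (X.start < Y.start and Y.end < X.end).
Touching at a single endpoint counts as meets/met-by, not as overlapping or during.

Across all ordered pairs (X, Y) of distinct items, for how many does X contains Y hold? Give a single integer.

Checking all 72 ordered pairs for relation 'contains'; matching pairs in alphabetical order:
(crimson_phase, cyan_phase): crimson_phase contains cyan_phase ✓
(gold_phase, red_phase): gold_phase contains red_phase ✓
(green_phase, amber_phase): green_phase contains amber_phase ✓
Count: 3.

3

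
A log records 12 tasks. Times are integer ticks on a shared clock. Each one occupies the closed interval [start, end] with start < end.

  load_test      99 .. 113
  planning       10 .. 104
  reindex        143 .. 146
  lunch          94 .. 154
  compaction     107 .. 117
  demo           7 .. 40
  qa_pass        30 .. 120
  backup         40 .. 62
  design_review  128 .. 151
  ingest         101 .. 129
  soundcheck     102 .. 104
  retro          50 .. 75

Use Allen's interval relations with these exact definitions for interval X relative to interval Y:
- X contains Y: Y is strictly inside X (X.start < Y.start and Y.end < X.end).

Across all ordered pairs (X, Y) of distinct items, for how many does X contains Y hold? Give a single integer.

Checking all 132 ordered pairs for relation 'contains'; matching pairs in alphabetical order:
(design_review, reindex): design_review contains reindex ✓
(ingest, compaction): ingest contains compaction ✓
(ingest, soundcheck): ingest contains soundcheck ✓
(load_test, soundcheck): load_test contains soundcheck ✓
(lunch, compaction): lunch contains compaction ✓
(lunch, design_review): lunch contains design_review ✓
(lunch, ingest): lunch contains ingest ✓
(lunch, load_test): lunch contains load_test ✓
(lunch, reindex): lunch contains reindex ✓
(lunch, soundcheck): lunch contains soundcheck ✓
(planning, backup): planning contains backup ✓
(planning, retro): planning contains retro ✓
(qa_pass, backup): qa_pass contains backup ✓
(qa_pass, compaction): qa_pass contains compaction ✓
(qa_pass, load_test): qa_pass contains load_test ✓
(qa_pass, retro): qa_pass contains retro ✓
(qa_pass, soundcheck): qa_pass contains soundcheck ✓
Count: 17.

17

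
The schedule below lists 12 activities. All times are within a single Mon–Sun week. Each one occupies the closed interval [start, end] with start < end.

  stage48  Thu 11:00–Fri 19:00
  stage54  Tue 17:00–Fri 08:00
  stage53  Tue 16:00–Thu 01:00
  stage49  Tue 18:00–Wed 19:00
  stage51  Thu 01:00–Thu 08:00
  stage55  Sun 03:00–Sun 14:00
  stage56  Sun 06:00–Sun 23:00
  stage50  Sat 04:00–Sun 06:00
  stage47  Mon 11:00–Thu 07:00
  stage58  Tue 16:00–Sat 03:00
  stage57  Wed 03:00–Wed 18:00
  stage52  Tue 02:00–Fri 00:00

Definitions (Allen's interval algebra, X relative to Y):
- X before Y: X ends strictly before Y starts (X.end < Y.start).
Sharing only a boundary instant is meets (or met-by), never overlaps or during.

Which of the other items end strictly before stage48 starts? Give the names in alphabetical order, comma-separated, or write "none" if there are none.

stage47, stage49, stage51, stage53, stage57

Target stage48 = [Thu 11:00, Fri 19:00].
stage47 [Mon 11:00, Thu 07:00] → before → yes.
stage49 [Tue 18:00, Wed 19:00] → before → yes.
stage50 [Sat 04:00, Sun 06:00] → after → no.
stage51 [Thu 01:00, Thu 08:00] → before → yes.
stage52 [Tue 02:00, Fri 00:00] → overlaps → no.
stage53 [Tue 16:00, Thu 01:00] → before → yes.
stage54 [Tue 17:00, Fri 08:00] → overlaps → no.
stage55 [Sun 03:00, Sun 14:00] → after → no.
stage56 [Sun 06:00, Sun 23:00] → after → no.
stage57 [Wed 03:00, Wed 18:00] → before → yes.
stage58 [Tue 16:00, Sat 03:00] → contains → no.
Result: stage47, stage49, stage51, stage53, stage57.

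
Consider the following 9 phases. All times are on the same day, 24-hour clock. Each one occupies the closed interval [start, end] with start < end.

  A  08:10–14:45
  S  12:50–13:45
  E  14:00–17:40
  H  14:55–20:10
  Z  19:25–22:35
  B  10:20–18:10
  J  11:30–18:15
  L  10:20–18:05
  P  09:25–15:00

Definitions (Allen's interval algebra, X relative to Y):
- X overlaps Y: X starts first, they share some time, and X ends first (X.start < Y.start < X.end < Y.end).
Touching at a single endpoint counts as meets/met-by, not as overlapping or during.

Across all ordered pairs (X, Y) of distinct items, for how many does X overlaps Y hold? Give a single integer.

17

Checking all 72 ordered pairs for relation 'overlaps'; matching pairs in alphabetical order:
(A, B): A overlaps B ✓
(A, E): A overlaps E ✓
(A, J): A overlaps J ✓
(A, L): A overlaps L ✓
(A, P): A overlaps P ✓
(B, H): B overlaps H ✓
(B, J): B overlaps J ✓
(E, H): E overlaps H ✓
(H, Z): H overlaps Z ✓
(J, H): J overlaps H ✓
(L, H): L overlaps H ✓
(L, J): L overlaps J ✓
(P, B): P overlaps B ✓
(P, E): P overlaps E ✓
(P, H): P overlaps H ✓
(P, J): P overlaps J ✓
(P, L): P overlaps L ✓
Count: 17.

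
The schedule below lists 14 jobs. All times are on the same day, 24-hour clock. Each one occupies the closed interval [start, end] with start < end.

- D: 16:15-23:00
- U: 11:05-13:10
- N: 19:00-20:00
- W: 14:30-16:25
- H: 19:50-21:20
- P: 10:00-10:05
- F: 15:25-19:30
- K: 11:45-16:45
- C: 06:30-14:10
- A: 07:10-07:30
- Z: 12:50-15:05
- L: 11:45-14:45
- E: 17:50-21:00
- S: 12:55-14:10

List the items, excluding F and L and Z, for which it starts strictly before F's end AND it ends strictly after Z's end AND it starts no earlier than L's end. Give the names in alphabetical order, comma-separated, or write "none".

Conditions: its start is strictly before F's end (X.start < 19:30) AND its end is strictly after Z's end (X.end > 15:05) AND its start is no earlier than L's end (X.start >= 14:45).
A: start 07:10 < 19:30? ✓; end 07:30 > 15:05? ✗; start 07:10 >= 14:45? ✗ → no.
C: start 06:30 < 19:30? ✓; end 14:10 > 15:05? ✗; start 06:30 >= 14:45? ✗ → no.
D: start 16:15 < 19:30? ✓; end 23:00 > 15:05? ✓; start 16:15 >= 14:45? ✓ → yes.
E: start 17:50 < 19:30? ✓; end 21:00 > 15:05? ✓; start 17:50 >= 14:45? ✓ → yes.
H: start 19:50 < 19:30? ✗; end 21:20 > 15:05? ✓; start 19:50 >= 14:45? ✓ → no.
K: start 11:45 < 19:30? ✓; end 16:45 > 15:05? ✓; start 11:45 >= 14:45? ✗ → no.
N: start 19:00 < 19:30? ✓; end 20:00 > 15:05? ✓; start 19:00 >= 14:45? ✓ → yes.
P: start 10:00 < 19:30? ✓; end 10:05 > 15:05? ✗; start 10:00 >= 14:45? ✗ → no.
S: start 12:55 < 19:30? ✓; end 14:10 > 15:05? ✗; start 12:55 >= 14:45? ✗ → no.
U: start 11:05 < 19:30? ✓; end 13:10 > 15:05? ✗; start 11:05 >= 14:45? ✗ → no.
W: start 14:30 < 19:30? ✓; end 16:25 > 15:05? ✓; start 14:30 >= 14:45? ✗ → no.
Result: D, E, N.

D, E, N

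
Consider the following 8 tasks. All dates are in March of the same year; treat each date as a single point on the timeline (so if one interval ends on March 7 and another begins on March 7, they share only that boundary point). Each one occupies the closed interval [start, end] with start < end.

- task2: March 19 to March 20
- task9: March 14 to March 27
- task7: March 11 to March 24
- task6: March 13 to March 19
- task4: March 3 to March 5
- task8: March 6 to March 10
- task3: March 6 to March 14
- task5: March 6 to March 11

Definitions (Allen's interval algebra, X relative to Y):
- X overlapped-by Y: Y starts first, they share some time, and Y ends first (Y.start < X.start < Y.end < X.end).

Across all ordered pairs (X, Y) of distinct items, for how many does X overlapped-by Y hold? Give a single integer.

4

Checking all 56 ordered pairs for relation 'overlapped-by'; matching pairs in alphabetical order:
(task6, task3): task6 overlapped-by task3 ✓
(task7, task3): task7 overlapped-by task3 ✓
(task9, task6): task9 overlapped-by task6 ✓
(task9, task7): task9 overlapped-by task7 ✓
Count: 4.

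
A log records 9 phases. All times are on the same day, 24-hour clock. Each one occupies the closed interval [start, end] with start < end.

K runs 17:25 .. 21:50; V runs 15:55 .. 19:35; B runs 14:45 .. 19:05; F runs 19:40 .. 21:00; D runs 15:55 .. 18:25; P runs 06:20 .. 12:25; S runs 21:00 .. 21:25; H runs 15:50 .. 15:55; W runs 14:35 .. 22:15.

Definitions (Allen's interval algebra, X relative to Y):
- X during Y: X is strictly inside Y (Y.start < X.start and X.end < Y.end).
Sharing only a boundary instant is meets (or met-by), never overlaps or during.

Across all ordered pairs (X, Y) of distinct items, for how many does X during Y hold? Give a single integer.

Checking all 72 ordered pairs for relation 'during'; matching pairs in alphabetical order:
(B, W): B during W ✓
(D, B): D during B ✓
(D, W): D during W ✓
(F, K): F during K ✓
(F, W): F during W ✓
(H, B): H during B ✓
(H, W): H during W ✓
(K, W): K during W ✓
(S, K): S during K ✓
(S, W): S during W ✓
(V, W): V during W ✓
Count: 11.

11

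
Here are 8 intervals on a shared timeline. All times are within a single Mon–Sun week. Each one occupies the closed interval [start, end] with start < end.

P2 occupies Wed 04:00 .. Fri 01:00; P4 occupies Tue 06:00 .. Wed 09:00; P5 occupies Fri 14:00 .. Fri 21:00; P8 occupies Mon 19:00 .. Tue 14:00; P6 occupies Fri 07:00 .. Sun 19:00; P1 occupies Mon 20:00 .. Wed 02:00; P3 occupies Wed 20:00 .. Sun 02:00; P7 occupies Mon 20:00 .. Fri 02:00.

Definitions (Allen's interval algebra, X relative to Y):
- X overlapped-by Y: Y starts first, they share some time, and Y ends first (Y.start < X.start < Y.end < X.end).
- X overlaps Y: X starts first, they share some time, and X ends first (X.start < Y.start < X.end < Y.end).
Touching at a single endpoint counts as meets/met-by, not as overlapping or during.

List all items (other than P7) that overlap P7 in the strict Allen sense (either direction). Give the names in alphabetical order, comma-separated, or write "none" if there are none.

Target P7 = [Mon 20:00, Fri 02:00].
P1 [Mon 20:00, Wed 02:00] → starts → no.
P2 [Wed 04:00, Fri 01:00] → during → no.
P3 [Wed 20:00, Sun 02:00] → overlapped-by → yes.
P4 [Tue 06:00, Wed 09:00] → during → no.
P5 [Fri 14:00, Fri 21:00] → after → no.
P6 [Fri 07:00, Sun 19:00] → after → no.
P8 [Mon 19:00, Tue 14:00] → overlaps → yes.
Result: P3, P8.

P3, P8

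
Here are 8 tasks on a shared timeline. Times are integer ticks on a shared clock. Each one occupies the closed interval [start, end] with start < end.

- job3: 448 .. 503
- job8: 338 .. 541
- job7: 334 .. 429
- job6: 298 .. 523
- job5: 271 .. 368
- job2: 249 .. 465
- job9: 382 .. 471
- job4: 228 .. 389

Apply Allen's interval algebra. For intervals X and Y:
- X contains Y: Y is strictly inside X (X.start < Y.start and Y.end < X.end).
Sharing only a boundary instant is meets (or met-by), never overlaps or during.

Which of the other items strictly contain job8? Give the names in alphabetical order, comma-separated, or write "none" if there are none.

Target job8 = [338, 541].
job2 [249, 465] → overlaps → no.
job3 [448, 503] → during → no.
job4 [228, 389] → overlaps → no.
job5 [271, 368] → overlaps → no.
job6 [298, 523] → overlaps → no.
job7 [334, 429] → overlaps → no.
job9 [382, 471] → during → no.
Result: none.

none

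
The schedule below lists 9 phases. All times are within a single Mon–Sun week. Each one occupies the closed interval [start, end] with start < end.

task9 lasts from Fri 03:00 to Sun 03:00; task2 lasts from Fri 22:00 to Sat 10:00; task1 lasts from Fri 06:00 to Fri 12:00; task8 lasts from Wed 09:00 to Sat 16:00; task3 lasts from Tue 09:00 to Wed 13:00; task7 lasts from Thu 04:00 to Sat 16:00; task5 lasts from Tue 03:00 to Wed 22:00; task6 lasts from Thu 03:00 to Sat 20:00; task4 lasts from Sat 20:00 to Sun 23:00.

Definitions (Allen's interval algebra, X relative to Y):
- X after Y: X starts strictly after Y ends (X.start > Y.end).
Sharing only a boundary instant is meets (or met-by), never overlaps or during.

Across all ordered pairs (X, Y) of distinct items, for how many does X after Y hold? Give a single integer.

17

Checking all 72 ordered pairs for relation 'after'; matching pairs in alphabetical order:
(task1, task3): task1 after task3 ✓
(task1, task5): task1 after task5 ✓
(task2, task1): task2 after task1 ✓
(task2, task3): task2 after task3 ✓
(task2, task5): task2 after task5 ✓
(task4, task1): task4 after task1 ✓
(task4, task2): task4 after task2 ✓
(task4, task3): task4 after task3 ✓
(task4, task5): task4 after task5 ✓
(task4, task7): task4 after task7 ✓
(task4, task8): task4 after task8 ✓
(task6, task3): task6 after task3 ✓
(task6, task5): task6 after task5 ✓
(task7, task3): task7 after task3 ✓
(task7, task5): task7 after task5 ✓
(task9, task3): task9 after task3 ✓
(task9, task5): task9 after task5 ✓
Count: 17.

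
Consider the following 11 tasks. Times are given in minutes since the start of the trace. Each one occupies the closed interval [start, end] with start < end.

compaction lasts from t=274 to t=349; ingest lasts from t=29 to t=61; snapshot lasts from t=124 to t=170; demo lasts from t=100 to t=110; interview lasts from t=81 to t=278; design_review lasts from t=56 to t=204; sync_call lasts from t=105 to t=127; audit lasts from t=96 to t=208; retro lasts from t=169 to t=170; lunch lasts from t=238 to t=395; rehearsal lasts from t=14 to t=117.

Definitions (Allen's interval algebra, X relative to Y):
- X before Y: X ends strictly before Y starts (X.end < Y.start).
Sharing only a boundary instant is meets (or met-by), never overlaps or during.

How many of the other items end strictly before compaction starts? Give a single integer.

Target compaction = [t=274, t=349].
audit [t=96, t=208] → before → counts.
demo [t=100, t=110] → before → counts.
design_review [t=56, t=204] → before → counts.
ingest [t=29, t=61] → before → counts.
interview [t=81, t=278] → overlaps → no.
lunch [t=238, t=395] → contains → no.
rehearsal [t=14, t=117] → before → counts.
retro [t=169, t=170] → before → counts.
snapshot [t=124, t=170] → before → counts.
sync_call [t=105, t=127] → before → counts.
Total: 8.

8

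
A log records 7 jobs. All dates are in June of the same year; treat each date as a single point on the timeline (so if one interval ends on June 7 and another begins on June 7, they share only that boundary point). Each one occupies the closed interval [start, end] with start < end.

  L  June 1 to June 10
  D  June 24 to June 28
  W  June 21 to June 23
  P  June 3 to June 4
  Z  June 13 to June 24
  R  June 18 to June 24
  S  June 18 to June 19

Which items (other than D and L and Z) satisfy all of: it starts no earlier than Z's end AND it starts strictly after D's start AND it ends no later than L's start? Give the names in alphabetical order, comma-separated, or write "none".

none

Conditions: its start is no earlier than Z's end (X.start >= June 24) AND its start is strictly after D's start (X.start > June 24) AND its end is no later than L's start (X.end <= June 1).
P: start June 3 >= June 24? ✗; start June 3 > June 24? ✗; end June 4 <= June 1? ✗ → no.
R: start June 18 >= June 24? ✗; start June 18 > June 24? ✗; end June 24 <= June 1? ✗ → no.
S: start June 18 >= June 24? ✗; start June 18 > June 24? ✗; end June 19 <= June 1? ✗ → no.
W: start June 21 >= June 24? ✗; start June 21 > June 24? ✗; end June 23 <= June 1? ✗ → no.
Result: none.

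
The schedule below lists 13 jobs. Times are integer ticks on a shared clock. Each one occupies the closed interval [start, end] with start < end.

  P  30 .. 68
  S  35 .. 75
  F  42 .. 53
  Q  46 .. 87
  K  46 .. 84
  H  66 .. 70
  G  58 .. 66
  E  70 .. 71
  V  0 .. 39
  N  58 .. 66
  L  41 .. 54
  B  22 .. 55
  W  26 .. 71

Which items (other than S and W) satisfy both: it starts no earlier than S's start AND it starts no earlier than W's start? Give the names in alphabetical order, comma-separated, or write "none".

Conditions: its start is no earlier than S's start (X.start >= 35) AND its start is no earlier than W's start (X.start >= 26).
B: start 22 >= 35? ✗; start 22 >= 26? ✗ → no.
E: start 70 >= 35? ✓; start 70 >= 26? ✓ → yes.
F: start 42 >= 35? ✓; start 42 >= 26? ✓ → yes.
G: start 58 >= 35? ✓; start 58 >= 26? ✓ → yes.
H: start 66 >= 35? ✓; start 66 >= 26? ✓ → yes.
K: start 46 >= 35? ✓; start 46 >= 26? ✓ → yes.
L: start 41 >= 35? ✓; start 41 >= 26? ✓ → yes.
N: start 58 >= 35? ✓; start 58 >= 26? ✓ → yes.
P: start 30 >= 35? ✗; start 30 >= 26? ✓ → no.
Q: start 46 >= 35? ✓; start 46 >= 26? ✓ → yes.
V: start 0 >= 35? ✗; start 0 >= 26? ✗ → no.
Result: E, F, G, H, K, L, N, Q.

E, F, G, H, K, L, N, Q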